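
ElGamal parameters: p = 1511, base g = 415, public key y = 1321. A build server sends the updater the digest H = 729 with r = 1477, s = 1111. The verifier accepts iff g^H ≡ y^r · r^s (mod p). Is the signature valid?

Left side g^H mod p:
415^2 = 172225 ≡ 1482
415^4 ≡ 1482^2 = 2196324 ≡ 841
415^8 ≡ 841^2 = 707281 ≡ 133
415^16 ≡ 133^2 = 17689 ≡ 1068
415^32 ≡ 1068^2 = 1140624 ≡ 1330
415^64 ≡ 1330^2 = 1768900 ≡ 1030
415^128 ≡ 1030^2 = 1060900 ≡ 178
415^256 ≡ 178^2 = 31684 ≡ 1464
415^512 ≡ 1464^2 = 2143296 ≡ 698
729 = 512 + 128 + 64 + 16 + 8 + 1, so 415^729 ≡ 698·178·1030·1068·133·415 ≡ 99 (mod 1511)
Right side y^r · r^s mod p:
1321^2 = 1745041 ≡ 1347
1321^4 ≡ 1347^2 = 1814409 ≡ 1209
1321^8 ≡ 1209^2 = 1461681 ≡ 544
1321^16 ≡ 544^2 = 295936 ≡ 1291
1321^32 ≡ 1291^2 = 1666681 ≡ 48
1321^64 ≡ 48^2 = 2304 ≡ 793
1321^128 ≡ 793^2 = 628849 ≡ 273
1321^256 ≡ 273^2 = 74529 ≡ 490
1321^512 ≡ 490^2 = 240100 ≡ 1362
1321^1024 ≡ 1362^2 = 1855044 ≡ 1047
1477 = 1024 + 256 + 128 + 64 + 4 + 1, so 1321^1477 ≡ 1047·490·273·793·1209·1321 ≡ 1483 (mod 1511)
1477^2 = 2181529 ≡ 1156
1477^4 ≡ 1156^2 = 1336336 ≡ 612
1477^8 ≡ 612^2 = 374544 ≡ 1327
1477^16 ≡ 1327^2 = 1760929 ≡ 614
1477^32 ≡ 614^2 = 376996 ≡ 757
1477^64 ≡ 757^2 = 573049 ≡ 380
1477^128 ≡ 380^2 = 144400 ≡ 855
1477^256 ≡ 855^2 = 731025 ≡ 1212
1477^512 ≡ 1212^2 = 1468944 ≡ 252
1477^1024 ≡ 252^2 = 63504 ≡ 42
1111 = 1024 + 64 + 16 + 4 + 2 + 1, so 1477^1111 ≡ 42·380·614·612·1156·1477 ≡ 341 (mod 1511)
1483·341 = 505703 ≡ 1029 (mod 1511)
99 ≠ 1029, so verification fails.

invalid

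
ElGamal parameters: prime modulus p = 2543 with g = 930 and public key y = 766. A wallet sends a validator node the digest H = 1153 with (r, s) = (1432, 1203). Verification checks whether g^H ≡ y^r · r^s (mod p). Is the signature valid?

valid

Left side g^H mod p:
930^2 = 864900 ≡ 280
930^4 ≡ 280^2 = 78400 ≡ 2110
930^8 ≡ 2110^2 = 4452100 ≡ 1850
930^16 ≡ 1850^2 = 3422500 ≡ 2165
930^32 ≡ 2165^2 = 4687225 ≡ 476
930^64 ≡ 476^2 = 226576 ≡ 249
930^128 ≡ 249^2 = 62001 ≡ 969
930^256 ≡ 969^2 = 938961 ≡ 594
930^512 ≡ 594^2 = 352836 ≡ 1902
930^1024 ≡ 1902^2 = 3617604 ≡ 1458
1153 = 1024 + 128 + 1, so 930^1153 ≡ 1458·969·930 ≡ 1335 (mod 2543)
Right side y^r · r^s mod p:
766^2 = 586756 ≡ 1866
766^4 ≡ 1866^2 = 3481956 ≡ 589
766^8 ≡ 589^2 = 346921 ≡ 1073
766^16 ≡ 1073^2 = 1151329 ≡ 1893
766^32 ≡ 1893^2 = 3583449 ≡ 362
766^64 ≡ 362^2 = 131044 ≡ 1351
766^128 ≡ 1351^2 = 1825201 ≡ 1870
766^256 ≡ 1870^2 = 3496900 ≡ 275
766^512 ≡ 275^2 = 75625 ≡ 1878
766^1024 ≡ 1878^2 = 3526884 ≡ 2286
1432 = 1024 + 256 + 128 + 16 + 8, so 766^1432 ≡ 2286·275·1870·1893·1073 ≡ 539 (mod 2543)
1432^2 = 2050624 ≡ 966
1432^4 ≡ 966^2 = 933156 ≡ 2418
1432^8 ≡ 2418^2 = 5846724 ≡ 367
1432^16 ≡ 367^2 = 134689 ≡ 2453
1432^32 ≡ 2453^2 = 6017209 ≡ 471
1432^64 ≡ 471^2 = 221841 ≡ 600
1432^128 ≡ 600^2 = 360000 ≡ 1437
1432^256 ≡ 1437^2 = 2064969 ≡ 53
1432^512 ≡ 53^2 = 2809 ≡ 266
1432^1024 ≡ 266^2 = 70756 ≡ 2095
1203 = 1024 + 128 + 32 + 16 + 2 + 1, so 1432^1203 ≡ 2095·1437·471·2453·966·1432 ≡ 1031 (mod 2543)
539·1031 = 555709 ≡ 1335 (mod 2543)
1335 ≡ 1335 (mod 2543), so the signature is genuine.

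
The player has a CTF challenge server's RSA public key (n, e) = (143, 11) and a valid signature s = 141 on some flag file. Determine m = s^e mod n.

s^2 ≡ 141^2 = 19881 ≡ 4
s^4 ≡ 4^2 = 16
s^8 ≡ 16^2 = 256 ≡ 113
11 = 8 + 2 + 1, so s^11 ≡ 113·4·141 ≡ 97 (mod 143)

97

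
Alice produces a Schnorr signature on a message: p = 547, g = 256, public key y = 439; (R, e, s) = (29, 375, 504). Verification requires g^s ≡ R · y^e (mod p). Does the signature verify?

verifies

g^s mod p:
256^504 mod 547 = 237
R · y^e mod p:
439^375 mod 547 = 442
29·442 = 12818 ≡ 237 (mod 547)
237 ≡ 237 (mod 547); signature holds.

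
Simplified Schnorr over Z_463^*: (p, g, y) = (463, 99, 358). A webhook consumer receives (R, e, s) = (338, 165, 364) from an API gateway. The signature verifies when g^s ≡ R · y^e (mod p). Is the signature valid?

valid

g^s mod p:
99^2 = 9801 ≡ 78
99^4 ≡ 78^2 = 6084 ≡ 65
99^8 ≡ 65^2 = 4225 ≡ 58
99^16 ≡ 58^2 = 3364 ≡ 123
99^32 ≡ 123^2 = 15129 ≡ 313
99^64 ≡ 313^2 = 97969 ≡ 276
99^128 ≡ 276^2 = 76176 ≡ 244
99^256 ≡ 244^2 = 59536 ≡ 272
364 = 256 + 64 + 32 + 8 + 4, so 99^364 ≡ 272·276·313·58·65 ≡ 356 (mod 463)
R · y^e mod p:
358^2 = 128164 ≡ 376
358^4 ≡ 376^2 = 141376 ≡ 161
358^8 ≡ 161^2 = 25921 ≡ 456
358^16 ≡ 456^2 = 207936 ≡ 49
358^32 ≡ 49^2 = 2401 ≡ 86
358^64 ≡ 86^2 = 7396 ≡ 451
358^128 ≡ 451^2 = 203401 ≡ 144
165 = 128 + 32 + 4 + 1, so 358^165 ≡ 144·86·161·358 ≡ 412 (mod 463)
338·412 = 139256 ≡ 356 (mod 463)
356 ≡ 356 (mod 463); signature holds.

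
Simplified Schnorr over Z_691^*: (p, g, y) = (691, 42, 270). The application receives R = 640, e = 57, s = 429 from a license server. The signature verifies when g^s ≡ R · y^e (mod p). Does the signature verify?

does not verify

g^s mod p:
42^2 = 1764 ≡ 382
42^4 ≡ 382^2 = 145924 ≡ 123
42^8 ≡ 123^2 = 15129 ≡ 618
42^16 ≡ 618^2 = 381924 ≡ 492
42^32 ≡ 492^2 = 242064 ≡ 214
42^64 ≡ 214^2 = 45796 ≡ 190
42^128 ≡ 190^2 = 36100 ≡ 168
42^256 ≡ 168^2 = 28224 ≡ 584
429 = 256 + 128 + 32 + 8 + 4 + 1, so 42^429 ≡ 584·168·214·618·123·42 ≡ 491 (mod 691)
R · y^e mod p:
270^2 = 72900 ≡ 345
270^4 ≡ 345^2 = 119025 ≡ 173
270^8 ≡ 173^2 = 29929 ≡ 216
270^16 ≡ 216^2 = 46656 ≡ 359
270^32 ≡ 359^2 = 128881 ≡ 355
57 = 32 + 16 + 8 + 1, so 270^57 ≡ 355·359·216·270 ≡ 156 (mod 691)
640·156 = 99840 ≡ 336 (mod 691)
491 ≠ 336; the check fails.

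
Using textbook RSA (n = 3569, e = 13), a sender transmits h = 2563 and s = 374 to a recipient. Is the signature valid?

s^13 mod 3569 = 2563
s^13 mod 3569 = 2563 matches h.

valid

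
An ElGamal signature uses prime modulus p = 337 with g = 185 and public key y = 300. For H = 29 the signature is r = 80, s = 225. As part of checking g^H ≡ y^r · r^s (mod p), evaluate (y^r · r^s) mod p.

160

Squares mod 337: 300^1≡300, 300^2≡21, 300^4≡104, 300^8≡32, 300^16≡13, 300^32≡169, 300^64≡253
80 = 64 + 16, so 300^80 ≡ 253·13 ≡ 256 (mod 337)
Squares mod 337: 80^1≡80, 80^2≡334, 80^4≡9, 80^8≡81, 80^16≡158, 80^32≡26, 80^64≡2, 80^128≡4
225 = 128 + 64 + 32 + 1, so 80^225 ≡ 4·2·26·80 ≡ 127 (mod 337)
y^r · r^s ≡ 256·127 = 32512 ≡ 160 (mod 337)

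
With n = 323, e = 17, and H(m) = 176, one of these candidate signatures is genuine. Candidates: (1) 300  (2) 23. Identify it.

Candidate 1: 300^2 = 90000 ≡ 206; 300^4 ≡ 206^2 = 42436 ≡ 123; 300^8 ≡ 123^2 = 15129 ≡ 271; 300^16 ≡ 271^2 = 73441 ≡ 120; 17 = 16 + 1, so 300^17 ≡ 120·300 ≡ 147 (mod 323)
Candidate 2: 23^2 = 529 ≡ 206; 23^4 ≡ 206^2 = 42436 ≡ 123; 23^8 ≡ 123^2 = 15129 ≡ 271; 23^16 ≡ 271^2 = 73441 ≡ 120; 17 = 16 + 1, so 23^17 ≡ 120·23 ≡ 176 (mod 323)
  → matches H(m) = 176

2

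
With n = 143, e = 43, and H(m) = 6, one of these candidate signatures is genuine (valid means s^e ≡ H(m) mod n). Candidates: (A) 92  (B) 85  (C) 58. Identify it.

B

Candidate A: Squares mod 143: 92^1≡92, 92^2≡27, 92^4≡14, 92^8≡53, 92^16≡92, 92^32≡27; 43 = 32 + 8 + 2 + 1, so 92^43 ≡ 27·53·27·92 ≡ 53 (mod 143)
Candidate B: Squares mod 143: 85^1≡85, 85^2≡75, 85^4≡48, 85^8≡16, 85^16≡113, 85^32≡42; 43 = 32 + 8 + 2 + 1, so 85^43 ≡ 42·16·75·85 ≡ 6 (mod 143)
  → matches H(m) = 6
Candidate C: Squares mod 143: 58^1≡58, 58^2≡75, 58^4≡48, 58^8≡16, 58^16≡113, 58^32≡42; 43 = 32 + 8 + 2 + 1, so 58^43 ≡ 42·16·75·58 ≡ 137 (mod 143)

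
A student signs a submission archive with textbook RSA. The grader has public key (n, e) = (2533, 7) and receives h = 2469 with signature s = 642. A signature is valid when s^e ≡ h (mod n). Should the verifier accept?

s^2 ≡ 642^2 = 412164 ≡ 1818
s^4 ≡ 1818^2 = 3305124 ≡ 2092
7 = 4 + 2 + 1, so s^7 ≡ 2092·1818·642 ≡ 2469 (mod 2533)
2469 = h, so the signature checks out.

accept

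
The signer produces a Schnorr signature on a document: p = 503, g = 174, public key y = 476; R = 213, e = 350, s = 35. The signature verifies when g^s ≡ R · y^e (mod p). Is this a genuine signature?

genuine

g^s mod p:
Squares mod 503: 174^1≡174, 174^2≡96, 174^4≡162, 174^8≡88, 174^16≡199, 174^32≡367
35 = 32 + 2 + 1, so 174^35 ≡ 367·96·174 ≡ 307 (mod 503)
R · y^e mod p:
Squares mod 503: 476^1≡476, 476^2≡226, 476^4≡273, 476^8≡85, 476^16≡183, 476^32≡291, 476^64≡177, 476^128≡143, 476^256≡329
350 = 256 + 64 + 16 + 8 + 4 + 2, so 476^350 ≡ 329·177·183·85·273·226 ≡ 188 (mod 503)
213·188 = 40044 ≡ 307 (mod 503)
307 ≡ 307 (mod 503); signature holds.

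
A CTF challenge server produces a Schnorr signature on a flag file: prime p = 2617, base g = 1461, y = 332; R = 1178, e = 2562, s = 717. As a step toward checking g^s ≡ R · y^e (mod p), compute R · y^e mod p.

188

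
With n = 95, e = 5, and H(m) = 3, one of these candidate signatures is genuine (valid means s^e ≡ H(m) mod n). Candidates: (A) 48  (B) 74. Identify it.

Candidate A: 48^2 = 2304 ≡ 24; 48^4 ≡ 24^2 = 576 ≡ 6; 5 = 4 + 1, so 48^5 ≡ 6·48 ≡ 3 (mod 95)
  → matches H(m) = 3
Candidate B: 74^2 = 5476 ≡ 61; 74^4 ≡ 61^2 = 3721 ≡ 16; 5 = 4 + 1, so 74^5 ≡ 16·74 ≡ 44 (mod 95)

A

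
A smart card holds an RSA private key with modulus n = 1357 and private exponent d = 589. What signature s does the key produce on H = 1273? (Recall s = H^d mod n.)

H^2 ≡ 1273^2 = 1620529 ≡ 271
H^4 ≡ 271^2 = 73441 ≡ 163
H^8 ≡ 163^2 = 26569 ≡ 786
H^16 ≡ 786^2 = 617796 ≡ 361
H^32 ≡ 361^2 = 130321 ≡ 49
H^64 ≡ 49^2 = 2401 ≡ 1044
H^128 ≡ 1044^2 = 1089936 ≡ 265
H^256 ≡ 265^2 = 70225 ≡ 1018
H^512 ≡ 1018^2 = 1036324 ≡ 933
589 = 512 + 64 + 8 + 4 + 1, so H^589 ≡ 933·1044·786·163·1273 ≡ 174 (mod 1357)

174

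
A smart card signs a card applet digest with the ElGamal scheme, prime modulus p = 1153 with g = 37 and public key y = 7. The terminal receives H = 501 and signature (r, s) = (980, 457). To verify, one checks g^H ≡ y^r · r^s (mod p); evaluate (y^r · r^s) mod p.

7^2 = 49
7^4 ≡ 49^2 = 2401 ≡ 95
7^8 ≡ 95^2 = 9025 ≡ 954
7^16 ≡ 954^2 = 910116 ≡ 399
7^32 ≡ 399^2 = 159201 ≡ 87
7^64 ≡ 87^2 = 7569 ≡ 651
7^128 ≡ 651^2 = 423801 ≡ 650
7^256 ≡ 650^2 = 422500 ≡ 502
7^512 ≡ 502^2 = 252004 ≡ 650
980 = 512 + 256 + 128 + 64 + 16 + 4, so 7^980 ≡ 650·502·650·651·399·95 ≡ 144 (mod 1153)
980^2 = 960400 ≡ 1104
980^4 ≡ 1104^2 = 1218816 ≡ 95
980^8 ≡ 95^2 = 9025 ≡ 954
980^16 ≡ 954^2 = 910116 ≡ 399
980^32 ≡ 399^2 = 159201 ≡ 87
980^64 ≡ 87^2 = 7569 ≡ 651
980^128 ≡ 651^2 = 423801 ≡ 650
980^256 ≡ 650^2 = 422500 ≡ 502
457 = 256 + 128 + 64 + 8 + 1, so 980^457 ≡ 502·650·651·954·980 ≡ 1116 (mod 1153)
y^r · r^s ≡ 144·1116 = 160704 ≡ 437 (mod 1153)

437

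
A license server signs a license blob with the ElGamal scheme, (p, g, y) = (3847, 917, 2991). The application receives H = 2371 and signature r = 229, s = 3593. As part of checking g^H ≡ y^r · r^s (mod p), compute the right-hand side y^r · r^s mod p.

1146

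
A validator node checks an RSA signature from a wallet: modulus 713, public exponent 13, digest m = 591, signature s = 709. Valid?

no

Squares mod 713: s^1≡709, s^2≡16, s^4≡256, s^8≡653
13 = 8 + 4 + 1, so s^13 ≡ 653·256·709 ≡ 122 (mod 713)
The recovered value 122 does not match the digest 591.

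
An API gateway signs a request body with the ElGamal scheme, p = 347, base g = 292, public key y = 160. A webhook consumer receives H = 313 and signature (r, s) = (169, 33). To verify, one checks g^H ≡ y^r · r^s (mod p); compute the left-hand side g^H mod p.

277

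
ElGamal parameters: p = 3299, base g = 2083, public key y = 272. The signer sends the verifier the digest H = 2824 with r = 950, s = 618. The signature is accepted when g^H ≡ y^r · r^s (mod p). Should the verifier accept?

Left side g^H mod p:
2083^2824 mod 3299 = 3101
Right side y^r · r^s mod p:
272^950 mod 3299 = 139
950^618 mod 3299 = 1209
139·1209 = 168051 ≡ 3101 (mod 3299)
3101 ≡ 3101 (mod 3299), so the signature is genuine.

accept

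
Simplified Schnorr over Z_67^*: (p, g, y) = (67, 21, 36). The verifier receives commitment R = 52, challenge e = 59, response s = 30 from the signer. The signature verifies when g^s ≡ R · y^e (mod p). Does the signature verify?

does not verify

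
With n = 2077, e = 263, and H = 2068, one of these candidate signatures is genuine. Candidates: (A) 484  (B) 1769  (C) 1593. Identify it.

C

Candidate A: Squares mod 2077: 484^1≡484, 484^2≡1632, 484^4≡710, 484^8≡1466, 484^16≡1538, 484^32≡1818, 484^64≡617, 484^128≡598, 484^256≡360; 263 = 256 + 4 + 2 + 1, so 484^263 ≡ 360·710·1632·484 ≡ 9 (mod 2077)
Candidate B: Squares mod 2077: 1769^1≡1769, 1769^2≡1399, 1769^4≡667, 1769^8≡411, 1769^16≡684, 1769^32≡531, 1769^64≡1566, 1769^128≡1496, 1769^256≡1087; 263 = 256 + 4 + 2 + 1, so 1769^263 ≡ 1087·667·1399·1769 ≡ 876 (mod 2077)
Candidate C: Squares mod 2077: 1593^1≡1593, 1593^2≡1632, 1593^4≡710, 1593^8≡1466, 1593^16≡1538, 1593^32≡1818, 1593^64≡617, 1593^128≡598, 1593^256≡360; 263 = 256 + 4 + 2 + 1, so 1593^263 ≡ 360·710·1632·1593 ≡ 2068 (mod 2077)
  → matches H = 2068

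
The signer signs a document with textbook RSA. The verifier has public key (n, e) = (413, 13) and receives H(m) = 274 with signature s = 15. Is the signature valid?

s^2 ≡ 15^2 = 225
s^4 ≡ 225^2 = 50625 ≡ 239
s^8 ≡ 239^2 = 57121 ≡ 127
13 = 8 + 4 + 1, so s^13 ≡ 127·239·15 ≡ 169 (mod 413)
s^13 mod 413 = 169, but H(m) = 274.

invalid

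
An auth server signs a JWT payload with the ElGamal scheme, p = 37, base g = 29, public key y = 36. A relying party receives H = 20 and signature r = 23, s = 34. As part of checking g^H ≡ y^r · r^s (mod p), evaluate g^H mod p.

10

29^2 = 841 ≡ 27
29^4 ≡ 27^2 = 729 ≡ 26
29^8 ≡ 26^2 = 676 ≡ 10
29^16 ≡ 10^2 = 100 ≡ 26
20 = 16 + 4, so 29^20 ≡ 26·26 ≡ 10 (mod 37)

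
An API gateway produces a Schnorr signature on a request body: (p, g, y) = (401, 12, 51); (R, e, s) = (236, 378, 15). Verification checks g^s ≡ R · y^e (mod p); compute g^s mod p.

12^2 = 144
12^4 ≡ 144^2 = 20736 ≡ 285
12^8 ≡ 285^2 = 81225 ≡ 223
15 = 8 + 4 + 2 + 1, so 12^15 ≡ 223·285·144·12 ≡ 368 (mod 401)

368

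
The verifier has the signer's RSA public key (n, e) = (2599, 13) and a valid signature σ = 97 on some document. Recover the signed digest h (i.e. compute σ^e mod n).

Squares mod 2599: σ^1≡97, σ^2≡1612, σ^4≡2143, σ^8≡16
13 = 8 + 4 + 1, so σ^13 ≡ 16·2143·97 ≡ 1815 (mod 2599)

1815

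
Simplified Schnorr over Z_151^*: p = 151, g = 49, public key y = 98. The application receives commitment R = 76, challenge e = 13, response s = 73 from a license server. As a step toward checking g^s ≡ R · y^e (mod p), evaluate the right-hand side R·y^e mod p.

10

98^2 = 9604 ≡ 91
98^4 ≡ 91^2 = 8281 ≡ 127
98^8 ≡ 127^2 = 16129 ≡ 123
13 = 8 + 4 + 1, so 98^13 ≡ 123·127·98 ≡ 20 (mod 151)
R · y^e ≡ 76·20 = 1520 ≡ 10 (mod 151)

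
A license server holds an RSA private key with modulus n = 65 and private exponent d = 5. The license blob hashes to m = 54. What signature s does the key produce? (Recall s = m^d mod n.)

m^2 ≡ 54^2 = 2916 ≡ 56
m^4 ≡ 56^2 = 3136 ≡ 16
5 = 4 + 1, so m^5 ≡ 16·54 ≡ 19 (mod 65)

19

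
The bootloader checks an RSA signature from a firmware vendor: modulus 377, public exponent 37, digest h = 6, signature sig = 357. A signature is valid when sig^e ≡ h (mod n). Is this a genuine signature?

sig^37 mod 377 = 6
sig^37 mod 377 = 6 matches h.

genuine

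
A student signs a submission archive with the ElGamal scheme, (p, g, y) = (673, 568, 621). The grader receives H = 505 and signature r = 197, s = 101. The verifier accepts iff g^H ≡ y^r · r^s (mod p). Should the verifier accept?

reject

Left side g^H mod p:
568^2 = 322624 ≡ 257
568^4 ≡ 257^2 = 66049 ≡ 95
568^8 ≡ 95^2 = 9025 ≡ 276
568^16 ≡ 276^2 = 76176 ≡ 127
568^32 ≡ 127^2 = 16129 ≡ 650
568^64 ≡ 650^2 = 422500 ≡ 529
568^128 ≡ 529^2 = 279841 ≡ 546
568^256 ≡ 546^2 = 298116 ≡ 650
505 = 256 + 128 + 64 + 32 + 16 + 8 + 1, so 568^505 ≡ 650·546·529·650·127·276·568 ≡ 640 (mod 673)
Right side y^r · r^s mod p:
621^2 = 385641 ≡ 12
621^4 ≡ 12^2 = 144
621^8 ≡ 144^2 = 20736 ≡ 546
621^16 ≡ 546^2 = 298116 ≡ 650
621^32 ≡ 650^2 = 422500 ≡ 529
621^64 ≡ 529^2 = 279841 ≡ 546
621^128 ≡ 546^2 = 298116 ≡ 650
197 = 128 + 64 + 4 + 1, so 621^197 ≡ 650·546·144·621 ≡ 52 (mod 673)
197^2 = 38809 ≡ 448
197^4 ≡ 448^2 = 200704 ≡ 150
197^8 ≡ 150^2 = 22500 ≡ 291
197^16 ≡ 291^2 = 84681 ≡ 556
197^32 ≡ 556^2 = 309136 ≡ 229
197^64 ≡ 229^2 = 52441 ≡ 620
101 = 64 + 32 + 4 + 1, so 197^101 ≡ 620·229·150·197 ≡ 80 (mod 673)
52·80 = 4160 ≡ 122 (mod 673)
640 ≠ 122, so verification fails.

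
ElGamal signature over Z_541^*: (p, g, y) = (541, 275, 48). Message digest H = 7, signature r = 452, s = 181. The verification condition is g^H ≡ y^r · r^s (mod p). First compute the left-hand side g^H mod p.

524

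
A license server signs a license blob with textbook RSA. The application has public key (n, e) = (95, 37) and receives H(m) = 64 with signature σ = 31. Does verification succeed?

fails

σ^2 ≡ 31^2 = 961 ≡ 11
σ^4 ≡ 11^2 = 121 ≡ 26
σ^8 ≡ 26^2 = 676 ≡ 11
σ^16 ≡ 11^2 = 121 ≡ 26
σ^32 ≡ 26^2 = 676 ≡ 11
37 = 32 + 4 + 1, so σ^37 ≡ 11·26·31 ≡ 31 (mod 95)
The recovered value 31 does not match the digest 64.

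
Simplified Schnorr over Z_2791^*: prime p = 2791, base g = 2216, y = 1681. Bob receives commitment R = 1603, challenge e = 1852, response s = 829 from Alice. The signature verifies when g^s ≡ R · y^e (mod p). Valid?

g^s mod p:
Squares mod 2791: 2216^1≡2216, 2216^2≡1287, 2216^4≡1306, 2216^8≡335, 2216^16≡585, 2216^32≡1723, 2216^64≡1896, 2216^128≡8, 2216^256≡64, 2216^512≡1305
829 = 512 + 256 + 32 + 16 + 8 + 4 + 1, so 2216^829 ≡ 1305·64·1723·585·335·1306·2216 ≡ 1788 (mod 2791)
R · y^e mod p:
Squares mod 2791: 1681^1≡1681, 1681^2≡1269, 1681^4≡2745, 1681^8≡2116, 1681^16≡692, 1681^32≡1603, 1681^64≡1889, 1681^128≡1423, 1681^256≡1454, 1681^512≡1329, 1681^1024≡2329
1852 = 1024 + 512 + 256 + 32 + 16 + 8 + 4, so 1681^1852 ≡ 2329·1329·1454·1603·692·2116·2745 ≡ 2423 (mod 2791)
1603·2423 = 3884069 ≡ 1788 (mod 2791)
1788 ≡ 1788 (mod 2791); signature holds.

yes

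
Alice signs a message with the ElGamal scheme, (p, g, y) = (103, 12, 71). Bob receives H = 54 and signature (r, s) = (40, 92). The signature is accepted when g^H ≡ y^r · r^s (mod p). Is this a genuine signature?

Left side g^H mod p:
12^2 = 144 ≡ 41
12^4 ≡ 41^2 = 1681 ≡ 33
12^8 ≡ 33^2 = 1089 ≡ 59
12^16 ≡ 59^2 = 3481 ≡ 82
12^32 ≡ 82^2 = 6724 ≡ 29
54 = 32 + 16 + 4 + 2, so 12^54 ≡ 29·82·33·41 ≡ 23 (mod 103)
Right side y^r · r^s mod p:
71^2 = 5041 ≡ 97
71^4 ≡ 97^2 = 9409 ≡ 36
71^8 ≡ 36^2 = 1296 ≡ 60
71^16 ≡ 60^2 = 3600 ≡ 98
71^32 ≡ 98^2 = 9604 ≡ 25
40 = 32 + 8, so 71^40 ≡ 25·60 ≡ 58 (mod 103)
40^2 = 1600 ≡ 55
40^4 ≡ 55^2 = 3025 ≡ 38
40^8 ≡ 38^2 = 1444 ≡ 2
40^16 ≡ 2^2 = 4
40^32 ≡ 4^2 = 16
40^64 ≡ 16^2 = 256 ≡ 50
92 = 64 + 16 + 8 + 4, so 40^92 ≡ 50·4·2·38 ≡ 59 (mod 103)
58·59 = 3422 ≡ 23 (mod 103)
23 ≡ 23 (mod 103), so the signature is genuine.

genuine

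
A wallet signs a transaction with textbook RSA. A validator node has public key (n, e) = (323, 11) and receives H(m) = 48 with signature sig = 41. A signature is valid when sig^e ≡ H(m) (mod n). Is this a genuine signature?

genuine

Squares mod 323: sig^1≡41, sig^2≡66, sig^4≡157, sig^8≡101
11 = 8 + 2 + 1, so sig^11 ≡ 101·66·41 ≡ 48 (mod 323)
Since 48 equals the digest 48, verification succeeds.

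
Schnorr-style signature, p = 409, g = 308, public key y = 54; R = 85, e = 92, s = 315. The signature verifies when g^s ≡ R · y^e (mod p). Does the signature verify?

g^s mod p:
Squares mod 409: 308^1≡308, 308^2≡385, 308^4≡167, 308^8≡77, 308^16≡203, 308^32≡309, 308^64≡184, 308^128≡318, 308^256≡101
315 = 256 + 32 + 16 + 8 + 2 + 1, so 308^315 ≡ 101·309·203·77·385·308 ≡ 403 (mod 409)
R · y^e mod p:
Squares mod 409: 54^1≡54, 54^2≡53, 54^4≡355, 54^8≡53, 54^16≡355, 54^32≡53, 54^64≡355
92 = 64 + 16 + 8 + 4, so 54^92 ≡ 355·355·53·355 ≡ 53 (mod 409)
85·53 = 4505 ≡ 6 (mod 409)
403 ≠ 6; the check fails.

does not verify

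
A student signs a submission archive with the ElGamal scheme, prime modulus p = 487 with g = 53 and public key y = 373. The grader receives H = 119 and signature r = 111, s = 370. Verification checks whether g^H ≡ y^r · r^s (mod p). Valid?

Left side g^H mod p:
53^2 = 2809 ≡ 374
53^4 ≡ 374^2 = 139876 ≡ 107
53^8 ≡ 107^2 = 11449 ≡ 248
53^16 ≡ 248^2 = 61504 ≡ 142
53^32 ≡ 142^2 = 20164 ≡ 197
53^64 ≡ 197^2 = 38809 ≡ 336
119 = 64 + 32 + 16 + 4 + 2 + 1, so 53^119 ≡ 336·197·142·107·374·53 ≡ 115 (mod 487)
Right side y^r · r^s mod p:
373^2 = 139129 ≡ 334
373^4 ≡ 334^2 = 111556 ≡ 33
373^8 ≡ 33^2 = 1089 ≡ 115
373^16 ≡ 115^2 = 13225 ≡ 76
373^32 ≡ 76^2 = 5776 ≡ 419
373^64 ≡ 419^2 = 175561 ≡ 241
111 = 64 + 32 + 8 + 4 + 2 + 1, so 373^111 ≡ 241·419·115·33·334·373 ≡ 49 (mod 487)
111^2 = 12321 ≡ 146
111^4 ≡ 146^2 = 21316 ≡ 375
111^8 ≡ 375^2 = 140625 ≡ 369
111^16 ≡ 369^2 = 136161 ≡ 288
111^32 ≡ 288^2 = 82944 ≡ 154
111^64 ≡ 154^2 = 23716 ≡ 340
111^128 ≡ 340^2 = 115600 ≡ 181
111^256 ≡ 181^2 = 32761 ≡ 132
370 = 256 + 64 + 32 + 16 + 2, so 111^370 ≡ 132·340·154·288·146 ≡ 221 (mod 487)
49·221 = 10829 ≡ 115 (mod 487)
115 ≡ 115 (mod 487), so the signature is genuine.

yes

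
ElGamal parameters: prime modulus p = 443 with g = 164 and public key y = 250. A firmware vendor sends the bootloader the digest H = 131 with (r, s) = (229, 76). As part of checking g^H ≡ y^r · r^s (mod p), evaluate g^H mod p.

164^2 = 26896 ≡ 316
164^4 ≡ 316^2 = 99856 ≡ 181
164^8 ≡ 181^2 = 32761 ≡ 422
164^16 ≡ 422^2 = 178084 ≡ 441
164^32 ≡ 441^2 = 194481 ≡ 4
164^64 ≡ 4^2 = 16
164^128 ≡ 16^2 = 256
131 = 128 + 2 + 1, so 164^131 ≡ 256·316·164 ≡ 423 (mod 443)

423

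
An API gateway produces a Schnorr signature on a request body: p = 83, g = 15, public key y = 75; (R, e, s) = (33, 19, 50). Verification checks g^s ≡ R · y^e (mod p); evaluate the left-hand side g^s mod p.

40

15^2 = 225 ≡ 59
15^4 ≡ 59^2 = 3481 ≡ 78
15^8 ≡ 78^2 = 6084 ≡ 25
15^16 ≡ 25^2 = 625 ≡ 44
15^32 ≡ 44^2 = 1936 ≡ 27
50 = 32 + 16 + 2, so 15^50 ≡ 27·44·59 ≡ 40 (mod 83)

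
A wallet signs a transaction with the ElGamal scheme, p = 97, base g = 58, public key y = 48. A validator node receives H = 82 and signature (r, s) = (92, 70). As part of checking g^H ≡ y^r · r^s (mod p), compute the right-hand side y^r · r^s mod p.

Squares mod 97: 48^1≡48, 48^2≡73, 48^4≡91, 48^8≡36, 48^16≡35, 48^32≡61, 48^64≡35
92 = 64 + 16 + 8 + 4, so 48^92 ≡ 35·35·36·91 ≡ 16 (mod 97)
Squares mod 97: 92^1≡92, 92^2≡25, 92^4≡43, 92^8≡6, 92^16≡36, 92^32≡35, 92^64≡61
70 = 64 + 4 + 2, so 92^70 ≡ 61·43·25 ≡ 3 (mod 97)
y^r · r^s ≡ 16·3 = 48 ≡ 48 (mod 97)

48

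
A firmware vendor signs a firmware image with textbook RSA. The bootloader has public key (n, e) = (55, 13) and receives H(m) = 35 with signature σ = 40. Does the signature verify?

verifies

σ^2 ≡ 40^2 = 1600 ≡ 5
σ^4 ≡ 5^2 = 25
σ^8 ≡ 25^2 = 625 ≡ 20
13 = 8 + 4 + 1, so σ^13 ≡ 20·25·40 ≡ 35 (mod 55)
35 = H(m), so the signature checks out.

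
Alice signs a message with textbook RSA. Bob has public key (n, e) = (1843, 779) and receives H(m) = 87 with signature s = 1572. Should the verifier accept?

reject

s^2 ≡ 1572^2 = 2471184 ≡ 1564
s^4 ≡ 1564^2 = 2446096 ≡ 435
s^8 ≡ 435^2 = 189225 ≡ 1239
s^16 ≡ 1239^2 = 1535121 ≡ 1745
s^32 ≡ 1745^2 = 3045025 ≡ 389
s^64 ≡ 389^2 = 151321 ≡ 195
s^128 ≡ 195^2 = 38025 ≡ 1165
s^256 ≡ 1165^2 = 1357225 ≡ 777
s^512 ≡ 777^2 = 603729 ≡ 1068
779 = 512 + 256 + 8 + 2 + 1, so s^779 ≡ 1068·777·1239·1564·1572 ≡ 637 (mod 1843)
s^779 mod 1843 = 637, but H(m) = 87.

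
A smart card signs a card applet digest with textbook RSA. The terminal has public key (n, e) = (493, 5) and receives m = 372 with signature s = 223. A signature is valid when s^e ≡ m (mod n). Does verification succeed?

passes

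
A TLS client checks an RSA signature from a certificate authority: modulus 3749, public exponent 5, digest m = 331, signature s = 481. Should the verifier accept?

s^2 ≡ 481^2 = 231361 ≡ 2672
s^4 ≡ 2672^2 = 7139584 ≡ 1488
5 = 4 + 1, so s^5 ≡ 1488·481 ≡ 3418 (mod 3749)
s^5 mod 3749 = 3418, but m = 331.

reject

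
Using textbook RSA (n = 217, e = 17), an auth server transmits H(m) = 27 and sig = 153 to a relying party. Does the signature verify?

Squares mod 217: sig^1≡153, sig^2≡190, sig^4≡78, sig^8≡8, sig^16≡64
17 = 16 + 1, so sig^17 ≡ 64·153 ≡ 27 (mod 217)
Since 27 equals the digest 27, verification succeeds.

verifies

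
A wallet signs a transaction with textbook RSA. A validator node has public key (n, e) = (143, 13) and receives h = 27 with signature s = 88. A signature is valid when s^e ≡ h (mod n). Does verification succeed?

fails

s^2 ≡ 88^2 = 7744 ≡ 22
s^4 ≡ 22^2 = 484 ≡ 55
s^8 ≡ 55^2 = 3025 ≡ 22
13 = 8 + 4 + 1, so s^13 ≡ 22·55·88 ≡ 88 (mod 143)
88 ≠ 27, so verification fails.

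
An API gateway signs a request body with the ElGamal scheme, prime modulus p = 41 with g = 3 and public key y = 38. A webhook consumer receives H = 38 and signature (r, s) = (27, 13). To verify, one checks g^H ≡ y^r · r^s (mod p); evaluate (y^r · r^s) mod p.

32

Squares mod 41: 38^1≡38, 38^2≡9, 38^4≡40, 38^8≡1, 38^16≡1
27 = 16 + 8 + 2 + 1, so 38^27 ≡ 1·1·9·38 ≡ 14 (mod 41)
Squares mod 41: 27^1≡27, 27^2≡32, 27^4≡40, 27^8≡1
13 = 8 + 4 + 1, so 27^13 ≡ 1·40·27 ≡ 14 (mod 41)
y^r · r^s ≡ 14·14 = 196 ≡ 32 (mod 41)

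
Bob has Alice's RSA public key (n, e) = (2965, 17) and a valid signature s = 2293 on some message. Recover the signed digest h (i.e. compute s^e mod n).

1223

s^17 mod 2965 = 1223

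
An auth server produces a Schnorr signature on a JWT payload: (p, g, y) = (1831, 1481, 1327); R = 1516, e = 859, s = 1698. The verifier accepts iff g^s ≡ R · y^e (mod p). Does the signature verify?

verifies

g^s mod p:
1481^2 = 2193361 ≡ 1654
1481^4 ≡ 1654^2 = 2735716 ≡ 202
1481^8 ≡ 202^2 = 40804 ≡ 522
1481^16 ≡ 522^2 = 272484 ≡ 1496
1481^32 ≡ 1496^2 = 2238016 ≡ 534
1481^64 ≡ 534^2 = 285156 ≡ 1351
1481^128 ≡ 1351^2 = 1825201 ≡ 1525
1481^256 ≡ 1525^2 = 2325625 ≡ 255
1481^512 ≡ 255^2 = 65025 ≡ 940
1481^1024 ≡ 940^2 = 883600 ≡ 1058
1698 = 1024 + 512 + 128 + 32 + 2, so 1481^1698 ≡ 1058·940·1525·534·1654 ≡ 29 (mod 1831)
R · y^e mod p:
1327^2 = 1760929 ≡ 1338
1327^4 ≡ 1338^2 = 1790244 ≡ 1357
1327^8 ≡ 1357^2 = 1841449 ≡ 1294
1327^16 ≡ 1294^2 = 1674436 ≡ 902
1327^32 ≡ 902^2 = 813604 ≡ 640
1327^64 ≡ 640^2 = 409600 ≡ 1287
1327^128 ≡ 1287^2 = 1656369 ≡ 1145
1327^256 ≡ 1145^2 = 1311025 ≡ 29
1327^512 ≡ 29^2 = 841
859 = 512 + 256 + 64 + 16 + 8 + 2 + 1, so 1327^859 ≡ 841·29·1287·902·1294·1338·1327 ≡ 866 (mod 1831)
1516·866 = 1312856 ≡ 29 (mod 1831)
29 ≡ 29 (mod 1831); signature holds.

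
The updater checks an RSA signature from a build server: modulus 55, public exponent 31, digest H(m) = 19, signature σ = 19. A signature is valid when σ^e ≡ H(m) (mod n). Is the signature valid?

σ^2 ≡ 19^2 = 361 ≡ 31
σ^4 ≡ 31^2 = 961 ≡ 26
σ^8 ≡ 26^2 = 676 ≡ 16
σ^16 ≡ 16^2 = 256 ≡ 36
31 = 16 + 8 + 4 + 2 + 1, so σ^31 ≡ 36·16·26·31·19 ≡ 19 (mod 55)
Since 19 equals the digest 19, verification succeeds.

valid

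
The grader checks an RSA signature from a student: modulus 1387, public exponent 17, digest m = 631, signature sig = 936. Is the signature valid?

sig^17 mod 1387 = 631
Since 631 equals the digest 631, verification succeeds.

valid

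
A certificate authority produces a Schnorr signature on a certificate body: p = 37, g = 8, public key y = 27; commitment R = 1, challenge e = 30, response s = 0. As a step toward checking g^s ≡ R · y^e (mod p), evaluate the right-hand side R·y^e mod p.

1

Squares mod 37: 27^1≡27, 27^2≡26, 27^4≡10, 27^8≡26, 27^16≡10
30 = 16 + 8 + 4 + 2, so 27^30 ≡ 10·26·10·26 ≡ 1 (mod 37)
R · y^e ≡ 1·1 = 1 ≡ 1 (mod 37)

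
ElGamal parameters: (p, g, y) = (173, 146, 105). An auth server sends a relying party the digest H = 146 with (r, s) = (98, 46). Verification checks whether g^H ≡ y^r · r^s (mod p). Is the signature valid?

invalid

Left side g^H mod p:
146^2 = 21316 ≡ 37
146^4 ≡ 37^2 = 1369 ≡ 158
146^8 ≡ 158^2 = 24964 ≡ 52
146^16 ≡ 52^2 = 2704 ≡ 109
146^32 ≡ 109^2 = 11881 ≡ 117
146^64 ≡ 117^2 = 13689 ≡ 22
146^128 ≡ 22^2 = 484 ≡ 138
146 = 128 + 16 + 2, so 146^146 ≡ 138·109·37 ≡ 13 (mod 173)
Right side y^r · r^s mod p:
105^2 = 11025 ≡ 126
105^4 ≡ 126^2 = 15876 ≡ 133
105^8 ≡ 133^2 = 17689 ≡ 43
105^16 ≡ 43^2 = 1849 ≡ 119
105^32 ≡ 119^2 = 14161 ≡ 148
105^64 ≡ 148^2 = 21904 ≡ 106
98 = 64 + 32 + 2, so 105^98 ≡ 106·148·126 ≡ 163 (mod 173)
98^2 = 9604 ≡ 89
98^4 ≡ 89^2 = 7921 ≡ 136
98^8 ≡ 136^2 = 18496 ≡ 158
98^16 ≡ 158^2 = 24964 ≡ 52
98^32 ≡ 52^2 = 2704 ≡ 109
46 = 32 + 8 + 4 + 2, so 98^46 ≡ 109·158·136·89 ≡ 122 (mod 173)
163·122 = 19886 ≡ 164 (mod 173)
13 ≠ 164, so verification fails.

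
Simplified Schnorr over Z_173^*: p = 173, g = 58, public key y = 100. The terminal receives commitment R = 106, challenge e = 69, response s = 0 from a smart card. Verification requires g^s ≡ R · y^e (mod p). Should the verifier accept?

accept

g^s mod p:
58^0 mod 173 = 1
R · y^e mod p:
100^69 mod 173 = 142
106·142 = 15052 ≡ 1 (mod 173)
1 ≡ 1 (mod 173); signature holds.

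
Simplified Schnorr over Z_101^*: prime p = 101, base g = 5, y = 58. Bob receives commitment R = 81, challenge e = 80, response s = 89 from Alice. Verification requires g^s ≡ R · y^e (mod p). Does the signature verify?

g^s mod p:
Squares mod 101: 5^1≡5, 5^2≡25, 5^4≡19, 5^8≡58, 5^16≡31, 5^32≡52, 5^64≡78
89 = 64 + 16 + 8 + 1, so 5^89 ≡ 78·31·58·5 ≡ 78 (mod 101)
R · y^e mod p:
Squares mod 101: 58^1≡58, 58^2≡31, 58^4≡52, 58^8≡78, 58^16≡24, 58^32≡71, 58^64≡92
80 = 64 + 16, so 58^80 ≡ 92·24 ≡ 87 (mod 101)
81·87 = 7047 ≡ 78 (mod 101)
78 ≡ 78 (mod 101); signature holds.

verifies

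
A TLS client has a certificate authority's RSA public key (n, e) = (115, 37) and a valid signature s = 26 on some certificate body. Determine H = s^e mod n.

81

s^2 ≡ 26^2 = 676 ≡ 101
s^4 ≡ 101^2 = 10201 ≡ 81
s^8 ≡ 81^2 = 6561 ≡ 6
s^16 ≡ 6^2 = 36
s^32 ≡ 36^2 = 1296 ≡ 31
37 = 32 + 4 + 1, so s^37 ≡ 31·81·26 ≡ 81 (mod 115)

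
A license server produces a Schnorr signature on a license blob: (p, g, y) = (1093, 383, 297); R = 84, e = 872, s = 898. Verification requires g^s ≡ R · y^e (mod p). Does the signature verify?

g^s mod p:
383^2 = 146689 ≡ 227
383^4 ≡ 227^2 = 51529 ≡ 158
383^8 ≡ 158^2 = 24964 ≡ 918
383^16 ≡ 918^2 = 842724 ≡ 21
383^32 ≡ 21^2 = 441
383^64 ≡ 441^2 = 194481 ≡ 1020
383^128 ≡ 1020^2 = 1040400 ≡ 957
383^256 ≡ 957^2 = 915849 ≡ 1008
383^512 ≡ 1008^2 = 1016064 ≡ 667
898 = 512 + 256 + 128 + 2, so 383^898 ≡ 667·1008·957·227 ≡ 467 (mod 1093)
R · y^e mod p:
297^2 = 88209 ≡ 769
297^4 ≡ 769^2 = 591361 ≡ 48
297^8 ≡ 48^2 = 2304 ≡ 118
297^16 ≡ 118^2 = 13924 ≡ 808
297^32 ≡ 808^2 = 652864 ≡ 343
297^64 ≡ 343^2 = 117649 ≡ 698
297^128 ≡ 698^2 = 487204 ≡ 819
297^256 ≡ 819^2 = 670761 ≡ 752
297^512 ≡ 752^2 = 565504 ≡ 423
872 = 512 + 256 + 64 + 32 + 8, so 297^872 ≡ 423·752·698·343·118 ≡ 487 (mod 1093)
84·487 = 40908 ≡ 467 (mod 1093)
467 ≡ 467 (mod 1093); signature holds.

verifies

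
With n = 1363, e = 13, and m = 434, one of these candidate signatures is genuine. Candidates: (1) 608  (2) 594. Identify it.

Candidate 1: Squares mod 1363: 608^1≡608, 608^2≡291, 608^4≡175, 608^8≡639; 13 = 8 + 4 + 1, so 608^13 ≡ 639·175·608 ≡ 434 (mod 1363)
  → matches m = 434
Candidate 2: Squares mod 1363: 594^1≡594, 594^2≡1182, 594^4≡49, 594^8≡1038; 13 = 8 + 4 + 1, so 594^13 ≡ 1038·49·594 ≡ 1133 (mod 1363)

1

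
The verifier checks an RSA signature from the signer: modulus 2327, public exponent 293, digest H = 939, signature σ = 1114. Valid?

σ^2 ≡ 1114^2 = 1240996 ≡ 705
σ^4 ≡ 705^2 = 497025 ≡ 1374
σ^8 ≡ 1374^2 = 1887876 ≡ 679
σ^16 ≡ 679^2 = 461041 ≡ 295
σ^32 ≡ 295^2 = 87025 ≡ 926
σ^64 ≡ 926^2 = 857476 ≡ 1140
σ^128 ≡ 1140^2 = 1299600 ≡ 1134
σ^256 ≡ 1134^2 = 1285956 ≡ 1452
293 = 256 + 32 + 4 + 1, so σ^293 ≡ 1452·926·1374·1114 ≡ 939 (mod 2327)
σ^293 mod 2327 = 939 matches H.

yes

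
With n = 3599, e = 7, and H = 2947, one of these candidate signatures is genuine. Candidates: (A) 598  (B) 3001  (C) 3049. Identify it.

A

Candidate A: Squares mod 3599: 598^1≡598, 598^2≡1303, 598^4≡2680; 7 = 4 + 2 + 1, so 598^7 ≡ 2680·1303·598 ≡ 2947 (mod 3599)
  → matches H = 2947
Candidate B: Squares mod 3599: 3001^1≡3001, 3001^2≡1303, 3001^4≡2680; 7 = 4 + 2 + 1, so 3001^7 ≡ 2680·1303·3001 ≡ 652 (mod 3599)
Candidate C: Squares mod 3599: 3049^1≡3049, 3049^2≡184, 3049^4≡1465; 7 = 4 + 2 + 1, so 3049^7 ≡ 1465·184·3049 ≡ 2805 (mod 3599)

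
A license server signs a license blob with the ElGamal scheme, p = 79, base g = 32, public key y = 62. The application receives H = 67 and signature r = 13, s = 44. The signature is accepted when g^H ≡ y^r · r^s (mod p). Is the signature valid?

Left side g^H mod p:
32^67 mod 79 = 72
Right side y^r · r^s mod p:
62^13 mod 79 = 1
13^44 mod 79 = 72
1·72 = 72 ≡ 72 (mod 79)
72 ≡ 72 (mod 79), so the signature is genuine.

valid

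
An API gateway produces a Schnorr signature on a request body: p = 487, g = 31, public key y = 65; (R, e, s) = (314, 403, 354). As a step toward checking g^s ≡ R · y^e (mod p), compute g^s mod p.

124

Squares mod 487: 31^1≡31, 31^2≡474, 31^4≡169, 31^8≡315, 31^16≡364, 31^32≡32, 31^64≡50, 31^128≡65, 31^256≡329
354 = 256 + 64 + 32 + 2, so 31^354 ≡ 329·50·32·474 ≡ 124 (mod 487)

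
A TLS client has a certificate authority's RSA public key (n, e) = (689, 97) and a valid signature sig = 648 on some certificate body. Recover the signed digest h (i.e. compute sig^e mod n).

245

sig^97 mod 689 = 245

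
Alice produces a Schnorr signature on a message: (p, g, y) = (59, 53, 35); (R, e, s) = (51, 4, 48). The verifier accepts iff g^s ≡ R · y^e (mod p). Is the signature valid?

g^s mod p:
Squares mod 59: 53^1≡53, 53^2≡36, 53^4≡57, 53^8≡4, 53^16≡16, 53^32≡20
48 = 32 + 16, so 53^48 ≡ 20·16 ≡ 25 (mod 59)
R · y^e mod p:
Squares mod 59: 35^1≡35, 35^2≡45, 35^4≡19
35^4 ≡ 19 (mod 59)
51·19 = 969 ≡ 25 (mod 59)
25 ≡ 25 (mod 59); signature holds.

valid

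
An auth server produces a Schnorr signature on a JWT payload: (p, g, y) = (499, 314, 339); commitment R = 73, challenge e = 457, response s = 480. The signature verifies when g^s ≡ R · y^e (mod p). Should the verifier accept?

accept

g^s mod p:
314^2 = 98596 ≡ 293
314^4 ≡ 293^2 = 85849 ≡ 21
314^8 ≡ 21^2 = 441
314^16 ≡ 441^2 = 194481 ≡ 370
314^32 ≡ 370^2 = 136900 ≡ 174
314^64 ≡ 174^2 = 30276 ≡ 336
314^128 ≡ 336^2 = 112896 ≡ 122
314^256 ≡ 122^2 = 14884 ≡ 413
480 = 256 + 128 + 64 + 32, so 314^480 ≡ 413·122·336·174 ≡ 444 (mod 499)
R · y^e mod p:
339^2 = 114921 ≡ 151
339^4 ≡ 151^2 = 22801 ≡ 346
339^8 ≡ 346^2 = 119716 ≡ 455
339^16 ≡ 455^2 = 207025 ≡ 439
339^32 ≡ 439^2 = 192721 ≡ 107
339^64 ≡ 107^2 = 11449 ≡ 471
339^128 ≡ 471^2 = 221841 ≡ 285
339^256 ≡ 285^2 = 81225 ≡ 387
457 = 256 + 128 + 64 + 8 + 1, so 339^457 ≡ 387·285·471·455·339 ≡ 259 (mod 499)
73·259 = 18907 ≡ 444 (mod 499)
444 ≡ 444 (mod 499); signature holds.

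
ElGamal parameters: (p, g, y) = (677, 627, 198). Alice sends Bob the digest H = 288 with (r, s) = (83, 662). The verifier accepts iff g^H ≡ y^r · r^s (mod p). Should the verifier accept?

Left side g^H mod p:
Squares mod 677: 627^1≡627, 627^2≡469, 627^4≡613, 627^8≡34, 627^16≡479, 627^32≡615, 627^64≡459, 627^128≡134, 627^256≡354
288 = 256 + 32, so 627^288 ≡ 354·615 ≡ 393 (mod 677)
Right side y^r · r^s mod p:
Squares mod 677: 198^1≡198, 198^2≡615, 198^4≡459, 198^8≡134, 198^16≡354, 198^32≡71, 198^64≡302
83 = 64 + 16 + 2 + 1, so 198^83 ≡ 302·354·615·198 ≡ 481 (mod 677)
Squares mod 677: 83^1≡83, 83^2≡119, 83^4≡621, 83^8≡428, 83^16≡394, 83^32≡203, 83^64≡589, 83^128≡297, 83^256≡199, 83^512≡335
662 = 512 + 128 + 16 + 4 + 2, so 83^662 ≡ 335·297·394·621·119 ≡ 301 (mod 677)
481·301 = 144781 ≡ 580 (mod 677)
393 ≠ 580, so verification fails.

reject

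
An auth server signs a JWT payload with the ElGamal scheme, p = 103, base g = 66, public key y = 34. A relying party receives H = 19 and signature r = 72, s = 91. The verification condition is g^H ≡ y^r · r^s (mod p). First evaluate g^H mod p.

30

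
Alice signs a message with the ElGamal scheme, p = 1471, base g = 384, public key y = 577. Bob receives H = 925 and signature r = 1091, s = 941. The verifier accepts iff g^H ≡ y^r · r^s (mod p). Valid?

Left side g^H mod p:
384^925 mod 1471 = 847
Right side y^r · r^s mod p:
577^1091 mod 1471 = 92
1091^941 mod 1471 = 264
92·264 = 24288 ≡ 752 (mod 1471)
847 ≠ 752, so verification fails.

no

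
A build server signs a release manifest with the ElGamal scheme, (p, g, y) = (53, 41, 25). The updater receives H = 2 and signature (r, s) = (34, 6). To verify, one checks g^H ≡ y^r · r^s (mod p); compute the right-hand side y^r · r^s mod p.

25^2 = 625 ≡ 42
25^4 ≡ 42^2 = 1764 ≡ 15
25^8 ≡ 15^2 = 225 ≡ 13
25^16 ≡ 13^2 = 169 ≡ 10
25^32 ≡ 10^2 = 100 ≡ 47
34 = 32 + 2, so 25^34 ≡ 47·42 ≡ 13 (mod 53)
34^2 = 1156 ≡ 43
34^4 ≡ 43^2 = 1849 ≡ 47
6 = 4 + 2, so 34^6 ≡ 47·43 ≡ 7 (mod 53)
y^r · r^s ≡ 13·7 = 91 ≡ 38 (mod 53)

38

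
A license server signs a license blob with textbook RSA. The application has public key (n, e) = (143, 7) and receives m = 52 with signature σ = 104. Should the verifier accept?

reject

Squares mod 143: σ^1≡104, σ^2≡91, σ^4≡130
7 = 4 + 2 + 1, so σ^7 ≡ 130·91·104 ≡ 91 (mod 143)
The recovered value 91 does not match the digest 52.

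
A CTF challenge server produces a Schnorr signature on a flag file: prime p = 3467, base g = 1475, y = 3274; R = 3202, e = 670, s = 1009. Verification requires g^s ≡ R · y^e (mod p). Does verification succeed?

passes

g^s mod p:
1475^1009 mod 3467 = 54
R · y^e mod p:
3274^670 mod 3467 = 1923
3202·1923 = 6157446 ≡ 54 (mod 3467)
54 ≡ 54 (mod 3467); signature holds.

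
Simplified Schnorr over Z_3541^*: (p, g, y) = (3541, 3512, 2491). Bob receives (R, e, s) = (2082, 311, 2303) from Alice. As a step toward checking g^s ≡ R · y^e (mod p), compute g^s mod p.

2476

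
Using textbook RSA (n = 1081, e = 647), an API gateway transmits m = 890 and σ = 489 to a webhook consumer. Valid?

yes

σ^2 ≡ 489^2 = 239121 ≡ 220
σ^4 ≡ 220^2 = 48400 ≡ 836
σ^8 ≡ 836^2 = 698896 ≡ 570
σ^16 ≡ 570^2 = 324900 ≡ 600
σ^32 ≡ 600^2 = 360000 ≡ 27
σ^64 ≡ 27^2 = 729
σ^128 ≡ 729^2 = 531441 ≡ 670
σ^256 ≡ 670^2 = 448900 ≡ 285
σ^512 ≡ 285^2 = 81225 ≡ 150
647 = 512 + 128 + 4 + 2 + 1, so σ^647 ≡ 150·670·836·220·489 ≡ 890 (mod 1081)
Since 890 equals the digest 890, verification succeeds.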